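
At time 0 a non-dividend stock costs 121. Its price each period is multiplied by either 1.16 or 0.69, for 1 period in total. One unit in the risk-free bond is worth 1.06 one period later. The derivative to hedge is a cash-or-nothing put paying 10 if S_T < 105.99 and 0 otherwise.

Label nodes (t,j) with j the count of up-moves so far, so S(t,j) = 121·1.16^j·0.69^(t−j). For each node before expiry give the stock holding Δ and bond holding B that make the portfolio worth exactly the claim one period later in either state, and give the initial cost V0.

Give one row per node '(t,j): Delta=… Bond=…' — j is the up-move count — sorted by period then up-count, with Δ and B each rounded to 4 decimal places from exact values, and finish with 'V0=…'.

(0,0): Delta=-0.1758 Bond=23.2838
V0=2.0072

Since d<R<u, set p* = (R−d)/(u−d) = 0.7872; price each node as the discounted p*-expectation of its children.
Terminal payoffs: V(1,0)=10.0000, V(1,1)=0.0000
(0,0): S=121.0000. Δ = (V_up−V_dn)/(S_up−S_dn) = (0.0000−10.0000)/(140.3600−83.4900) = -0.1758. V = [p*·0.0000 + (1−p*)·10.0000]/1.06 = 2.0072. B = V − Δ·S = 23.2838.
Self-financing check: at every node Δ·S+B equals the discounted successor values.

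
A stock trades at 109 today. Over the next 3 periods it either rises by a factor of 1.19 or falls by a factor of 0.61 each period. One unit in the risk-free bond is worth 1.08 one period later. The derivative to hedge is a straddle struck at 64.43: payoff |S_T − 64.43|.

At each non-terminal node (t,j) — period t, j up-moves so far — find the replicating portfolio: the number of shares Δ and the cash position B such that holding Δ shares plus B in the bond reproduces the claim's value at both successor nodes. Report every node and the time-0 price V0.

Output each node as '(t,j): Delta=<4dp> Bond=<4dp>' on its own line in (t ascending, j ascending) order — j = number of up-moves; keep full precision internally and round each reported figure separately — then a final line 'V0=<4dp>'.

(0,0): Delta=0.8423 Bond=-31.2821
(1,0): Delta=0.1567 Bond=11.7975
(1,1): Delta=0.9245 Bond=-44.4529
(2,0): Delta=-1.0000 Bond=59.6574
(2,1): Delta=0.2955 Bond=1.7610
(2,2): Delta=1.0000 Bond=-59.6574
V0=60.5274

Under the risk-neutral measure, an up-move has probability p* = (R−d)/(u−d) = 0.8103 and values discount at R = 1.08.
Terminal values V(3,·): V(3,0)=39.6891, V(3,1)=16.1649, V(3,2)=29.7265, V(3,3)=119.2523
  t=2,j=0: stock 40.5589 → up 48.2651 (V=16.1649), down 24.7409 (V=39.6891). Price 19.0985; hedge Δ=-1.0000, bond B=59.6574.
  t=2,j=1: stock 79.1231 → up 94.1565 (V=29.7265), down 48.2651 (V=16.1649). Price 25.1430; hedge Δ=0.2955, bond B=1.7610.
  t=2,j=2: stock 154.3549 → up 183.6823 (V=119.2523), down 94.1565 (V=29.7265). Price 94.6975; hedge Δ=1.0000, bond B=-59.6574.
  t=1,j=0: stock 66.4900 → up 79.1231 (V=25.1430), down 40.5589 (V=19.0985). Price 22.2191; hedge Δ=0.1567, bond B=11.7975.
  t=1,j=1: stock 129.7100 → up 154.3549 (V=94.6975), down 79.1231 (V=25.1430). Price 75.4686; hedge Δ=0.9245, bond B=-44.4529.
  t=0,j=0: stock 109.0000 → up 129.7100 (V=75.4686), down 66.4900 (V=22.2191). Price 60.5274; hedge Δ=0.8423, bond B=-31.2821.
Self-financing check: at every node Δ·S+B equals the discounted successor values.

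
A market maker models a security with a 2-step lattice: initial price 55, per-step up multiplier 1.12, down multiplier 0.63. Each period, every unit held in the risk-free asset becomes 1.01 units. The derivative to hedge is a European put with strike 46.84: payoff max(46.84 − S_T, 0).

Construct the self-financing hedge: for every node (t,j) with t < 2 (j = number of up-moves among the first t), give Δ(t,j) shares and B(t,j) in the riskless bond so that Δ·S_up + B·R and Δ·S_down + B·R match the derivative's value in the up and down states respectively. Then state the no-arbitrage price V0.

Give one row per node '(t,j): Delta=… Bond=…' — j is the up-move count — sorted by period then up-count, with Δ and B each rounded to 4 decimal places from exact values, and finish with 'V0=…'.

Risk-neutral probability p* = (R−d)/(u−d) = (1.01−0.63)/(1.12−0.63) = 0.7755.
Terminal payoffs: V(2,0)=25.0105, V(2,1)=8.0320, V(2,2)=0.0000
  t=1,j=0: stock 34.6500 → up 38.8080 (V=8.0320), down 21.8295 (V=25.0105). Price 11.7262; hedge Δ=-1.0000, bond B=46.3762.
  t=1,j=1: stock 61.6000 → up 68.9920 (V=0.0000), down 38.8080 (V=8.0320). Price 1.7852; hedge Δ=-0.2661, bond B=18.1771.
  t=0,j=0: stock 55.0000 → up 61.6000 (V=1.7852), down 34.6500 (V=11.7262). Price 3.9771; hedge Δ=-0.3689, bond B=24.2649.
Each (Δ,B) replicates both successor values, so the strategy is self-financing and V0 is arbitrage-free.

(0,0): Delta=-0.3689 Bond=24.2649
(1,0): Delta=-1.0000 Bond=46.3762
(1,1): Delta=-0.2661 Bond=18.1771
V0=3.9771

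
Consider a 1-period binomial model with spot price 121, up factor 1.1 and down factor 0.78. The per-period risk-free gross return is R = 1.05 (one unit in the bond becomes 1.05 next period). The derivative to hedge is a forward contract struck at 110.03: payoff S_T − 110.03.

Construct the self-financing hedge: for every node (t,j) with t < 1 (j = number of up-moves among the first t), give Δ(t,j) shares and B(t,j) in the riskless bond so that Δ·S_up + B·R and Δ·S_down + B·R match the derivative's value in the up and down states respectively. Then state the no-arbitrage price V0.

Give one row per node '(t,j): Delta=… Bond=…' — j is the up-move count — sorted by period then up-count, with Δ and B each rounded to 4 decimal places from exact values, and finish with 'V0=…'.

(0,0): Delta=1.0000 Bond=-104.7905
V0=16.2095

Since d<R<u, set p* = (R−d)/(u−d) = 0.8437; price each node as the discounted p*-expectation of its children.
Payoff layer (t=1): V(1,0)=-15.6500, V(1,1)=23.0700
(0,0): S=121.0000. Δ = (V_up−V_dn)/(S_up−S_dn) = (23.0700−-15.6500)/(133.1000−94.3800) = 1.0000. V = [p*·23.0700 + (1−p*)·-15.6500]/1.05 = 16.2095. B = V − Δ·S = -104.7905.
Root portfolio cost Δ·121+B reproduces V0=16.2095.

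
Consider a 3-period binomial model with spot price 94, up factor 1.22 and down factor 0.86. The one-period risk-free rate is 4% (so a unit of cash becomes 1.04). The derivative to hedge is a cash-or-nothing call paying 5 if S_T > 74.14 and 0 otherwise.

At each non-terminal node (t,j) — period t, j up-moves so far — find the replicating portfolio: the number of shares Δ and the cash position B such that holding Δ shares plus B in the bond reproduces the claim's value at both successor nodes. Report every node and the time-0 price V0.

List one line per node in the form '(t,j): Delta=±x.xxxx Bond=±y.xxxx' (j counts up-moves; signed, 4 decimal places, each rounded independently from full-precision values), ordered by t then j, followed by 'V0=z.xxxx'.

The replicating-portfolio and risk-neutral prices coincide; use p* = (1.04−0.86)/(1.22−0.86) = 0.5000 for the latter.
Terminal values V(3,·): V(3,0)=0.0000, V(3,1)=5.0000, V(3,2)=5.0000, V(3,3)=5.0000
(2,0): S=69.5224. Δ = (V_up−V_dn)/(S_up−S_dn) = (5.0000−0.0000)/(84.8173−59.7893) = 0.1998. V = [p*·5.0000 + (1−p*)·0.0000]/1.04 = 2.4038. B = V − Δ·S = -11.4850.
(2,1): S=98.6248. Δ = (V_up−V_dn)/(S_up−S_dn) = (5.0000−5.0000)/(120.3223−84.8173) = 0.0000. V = [p*·5.0000 + (1−p*)·5.0000]/1.04 = 4.8077. B = V − Δ·S = 4.8077.
(2,2): S=139.9096. Δ = (V_up−V_dn)/(S_up−S_dn) = (5.0000−5.0000)/(170.6897−120.3223) = 0.0000. V = [p*·5.0000 + (1−p*)·5.0000]/1.04 = 4.8077. B = V − Δ·S = 4.8077.
(1,0): S=80.8400. Δ = (V_up−V_dn)/(S_up−S_dn) = (4.8077−2.4038)/(98.6248−69.5224) = 0.0826. V = [p*·4.8077 + (1−p*)·2.4038]/1.04 = 3.4671. B = V − Δ·S = -3.2103.
(1,1): S=114.6800. Δ = (V_up−V_dn)/(S_up−S_dn) = (4.8077−4.8077)/(139.9096−98.6248) = 0.0000. V = [p*·4.8077 + (1−p*)·4.8077]/1.04 = 4.6228. B = V − Δ·S = 4.6228.
(0,0): S=94.0000. Δ = (V_up−V_dn)/(S_up−S_dn) = (4.6228−3.4671)/(114.6800−80.8400) = 0.0342. V = [p*·4.6228 + (1−p*)·3.4671]/1.04 = 3.8894. B = V − Δ·S = 0.6791.
Root portfolio cost Δ·94+B reproduces V0=3.8894.

(0,0): Delta=0.0342 Bond=0.6791
(1,0): Delta=0.0826 Bond=-3.2103
(1,1): Delta=0.0000 Bond=4.6228
(2,0): Delta=0.1998 Bond=-11.4850
(2,1): Delta=0.0000 Bond=4.8077
(2,2): Delta=0.0000 Bond=4.8077
V0=3.8894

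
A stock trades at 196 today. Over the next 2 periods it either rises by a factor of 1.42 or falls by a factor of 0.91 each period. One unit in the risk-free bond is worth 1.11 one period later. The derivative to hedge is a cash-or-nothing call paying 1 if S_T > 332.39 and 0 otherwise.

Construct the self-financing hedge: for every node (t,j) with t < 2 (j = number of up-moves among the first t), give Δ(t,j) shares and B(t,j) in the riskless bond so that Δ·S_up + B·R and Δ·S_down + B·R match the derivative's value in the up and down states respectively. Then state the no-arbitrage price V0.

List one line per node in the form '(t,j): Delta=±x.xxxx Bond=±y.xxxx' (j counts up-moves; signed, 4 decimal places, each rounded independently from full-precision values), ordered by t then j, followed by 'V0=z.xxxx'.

(0,0): Delta=0.0035 Bond=-0.5679
(1,0): Delta=0.0000 Bond=0.0000
(1,1): Delta=0.0070 Bond=-1.6075
V0=0.1248

The replicating-portfolio and risk-neutral prices coincide; use p* = (1.11−0.91)/(1.42−0.91) = 0.3922 for the latter.
At expiry t=2: V(2,0)=0.0000, V(2,1)=0.0000, V(2,2)=1.0000
Node (1,0) S=178.3600: V=(p*·0.0000+(1−p*)·0.0000)/1.11=0.0000; Δ=(0.0000−0.0000)/(253.2712−162.3076)=0.0000; B=V−Δ·S=0.0000
Node (1,1) S=278.3200: V=(p*·1.0000+(1−p*)·0.0000)/1.11=0.3533; Δ=(1.0000−0.0000)/(395.2144−253.2712)=0.0070; B=V−Δ·S=-1.6075
Node (0,0) S=196.0000: V=(p*·0.3533+(1−p*)·0.0000)/1.11=0.1248; Δ=(0.3533−0.0000)/(278.3200−178.3600)=0.0035; B=V−Δ·S=-0.5679
Check: Δ(0,0)·S0 + B(0,0) = 0.1248 = V0.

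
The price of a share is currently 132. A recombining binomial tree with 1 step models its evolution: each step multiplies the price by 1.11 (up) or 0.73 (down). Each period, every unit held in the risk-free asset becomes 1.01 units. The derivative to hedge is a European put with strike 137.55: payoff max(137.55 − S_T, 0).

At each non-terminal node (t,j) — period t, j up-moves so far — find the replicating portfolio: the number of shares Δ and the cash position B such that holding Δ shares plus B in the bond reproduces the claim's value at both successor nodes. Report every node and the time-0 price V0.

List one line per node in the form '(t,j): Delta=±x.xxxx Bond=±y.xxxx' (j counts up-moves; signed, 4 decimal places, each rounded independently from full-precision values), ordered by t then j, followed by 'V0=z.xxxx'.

Under the risk-neutral measure, an up-move has probability p* = (R−d)/(u−d) = 0.7368 and values discount at R = 1.01.
At expiry t=1: V(1,0)=41.1900, V(1,1)=0.0000
Node (0,0) S=132.0000: V=(p*·0.0000+(1−p*)·41.1900)/1.01=10.7322; Δ=(0.0000−41.1900)/(146.5200−96.3600)=-0.8212; B=V−Δ·S=119.1269
Root portfolio cost Δ·132+B reproduces V0=10.7322.

(0,0): Delta=-0.8212 Bond=119.1269
V0=10.7322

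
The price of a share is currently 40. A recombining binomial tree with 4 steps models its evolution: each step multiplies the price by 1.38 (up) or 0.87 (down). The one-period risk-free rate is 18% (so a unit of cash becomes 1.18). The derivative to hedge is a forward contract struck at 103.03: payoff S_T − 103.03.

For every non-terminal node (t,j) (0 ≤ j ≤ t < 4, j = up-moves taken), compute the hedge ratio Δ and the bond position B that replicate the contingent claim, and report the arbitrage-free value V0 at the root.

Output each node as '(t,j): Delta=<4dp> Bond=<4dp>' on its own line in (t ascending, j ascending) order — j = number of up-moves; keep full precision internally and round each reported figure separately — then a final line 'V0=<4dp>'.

Since d<R<u, set p* = (R−d)/(u−d) = 0.6078; price each node as the discounted p*-expectation of its children.
Payoff layer (t=4): V(4,0)=-80.1141, V(4,1)=-66.6806, V(4,2)=-45.3724, V(4,3)=-11.5731, V(4,4)=42.0396
Node (3,0) S=26.3401: V=(p*·-66.6806+(1−p*)·-80.1141)/1.18=-60.9734; Δ=(-66.6806−-80.1141)/(36.3494−22.9159)=1.0000; B=V−Δ·S=-87.3136
Node (3,1) S=41.7809: V=(p*·-45.3724+(1−p*)·-66.6806)/1.18=-45.5327; Δ=(-45.3724−-66.6806)/(57.6576−36.3494)=1.0000; B=V−Δ·S=-87.3136
Node (3,2) S=66.2731: V=(p*·-11.5731+(1−p*)·-45.3724)/1.18=-21.0404; Δ=(-11.5731−-45.3724)/(91.4569−57.6576)=1.0000; B=V−Δ·S=-87.3136
Node (3,3) S=105.1229: V=(p*·42.0396+(1−p*)·-11.5731)/1.18=17.8093; Δ=(42.0396−-11.5731)/(145.0696−91.4569)=1.0000; B=V−Δ·S=-87.3136
Node (2,0) S=30.2760: V=(p*·-45.5327+(1−p*)·-60.9734)/1.18=-43.7185; Δ=(-45.5327−-60.9734)/(41.7809−26.3401)=1.0000; B=V−Δ·S=-73.9945
Node (2,1) S=48.0240: V=(p*·-21.0404+(1−p*)·-45.5327)/1.18=-25.9705; Δ=(-21.0404−-45.5327)/(66.2731−41.7809)=1.0000; B=V−Δ·S=-73.9945
Node (2,2) S=76.1760: V=(p*·17.8093+(1−p*)·-21.0404)/1.18=2.1815; Δ=(17.8093−-21.0404)/(105.1229−66.2731)=1.0000; B=V−Δ·S=-73.9945
Node (1,0) S=34.8000: V=(p*·-25.9705+(1−p*)·-43.7185)/1.18=-27.9072; Δ=(-25.9705−-43.7185)/(48.0240−30.2760)=1.0000; B=V−Δ·S=-62.7072
Node (1,1) S=55.2000: V=(p*·2.1815+(1−p*)·-25.9705)/1.18=-7.5072; Δ=(2.1815−-25.9705)/(76.1760−48.0240)=1.0000; B=V−Δ·S=-62.7072
Node (0,0) S=40.0000: V=(p*·-7.5072+(1−p*)·-27.9072)/1.18=-13.1417; Δ=(-7.5072−-27.9072)/(55.2000−34.8000)=1.0000; B=V−Δ·S=-53.1417
Self-financing check: at every node Δ·S+B equals the discounted successor values.

(0,0): Delta=1.0000 Bond=-53.1417
(1,0): Delta=1.0000 Bond=-62.7072
(1,1): Delta=1.0000 Bond=-62.7072
(2,0): Delta=1.0000 Bond=-73.9945
(2,1): Delta=1.0000 Bond=-73.9945
(2,2): Delta=1.0000 Bond=-73.9945
(3,0): Delta=1.0000 Bond=-87.3136
(3,1): Delta=1.0000 Bond=-87.3136
(3,2): Delta=1.0000 Bond=-87.3136
(3,3): Delta=1.0000 Bond=-87.3136
V0=-13.1417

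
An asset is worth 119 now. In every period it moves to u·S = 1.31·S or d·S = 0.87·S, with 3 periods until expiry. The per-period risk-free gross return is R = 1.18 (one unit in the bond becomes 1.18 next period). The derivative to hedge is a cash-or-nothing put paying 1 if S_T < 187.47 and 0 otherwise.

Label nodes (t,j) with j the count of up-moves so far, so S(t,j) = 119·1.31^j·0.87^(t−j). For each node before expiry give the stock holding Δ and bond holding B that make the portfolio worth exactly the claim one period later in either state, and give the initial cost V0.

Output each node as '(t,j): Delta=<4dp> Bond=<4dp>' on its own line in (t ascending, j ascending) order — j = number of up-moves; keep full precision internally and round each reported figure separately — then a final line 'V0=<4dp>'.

(0,0): Delta=-0.0068 Bond=1.2060
(1,0): Delta=0.0000 Bond=0.7182
(1,1): Delta=-0.0087 Bond=1.7187
(2,0): Delta=0.0000 Bond=0.8475
(2,1): Delta=0.0000 Bond=0.8475
(2,2): Delta=-0.0111 Bond=2.5231
V0=0.3958

Under the risk-neutral measure, an up-move has probability p* = (R−d)/(u−d) = 0.7045 and values discount at R = 1.18.
At expiry t=3: V(3,0)=1.0000, V(3,1)=1.0000, V(3,2)=1.0000, V(3,3)=0.0000
(2,0): S=90.0711. Δ = (V_up−V_dn)/(S_up−S_dn) = (1.0000−1.0000)/(117.9931−78.3619) = 0.0000. V = [p*·1.0000 + (1−p*)·1.0000]/1.18 = 0.8475. B = V − Δ·S = 0.8475.
(2,1): S=135.6243. Δ = (V_up−V_dn)/(S_up−S_dn) = (1.0000−1.0000)/(177.6678−117.9931) = 0.0000. V = [p*·1.0000 + (1−p*)·1.0000]/1.18 = 0.8475. B = V − Δ·S = 0.8475.
(2,2): S=204.2159. Δ = (V_up−V_dn)/(S_up−S_dn) = (0.0000−1.0000)/(267.5228−177.6678) = -0.0111. V = [p*·0.0000 + (1−p*)·1.0000]/1.18 = 0.2504. B = V − Δ·S = 2.5231.
(1,0): S=103.5300. Δ = (V_up−V_dn)/(S_up−S_dn) = (0.8475−0.8475)/(135.6243−90.0711) = 0.0000. V = [p*·0.8475 + (1−p*)·0.8475]/1.18 = 0.7182. B = V − Δ·S = 0.7182.
(1,1): S=155.8900. Δ = (V_up−V_dn)/(S_up−S_dn) = (0.2504−0.8475)/(204.2159−135.6243) = -0.0087. V = [p*·0.2504 + (1−p*)·0.8475]/1.18 = 0.3617. B = V − Δ·S = 1.7187.
(0,0): S=119.0000. Δ = (V_up−V_dn)/(S_up−S_dn) = (0.3617−0.7182)/(155.8900−103.5300) = -0.0068. V = [p*·0.3617 + (1−p*)·0.7182]/1.18 = 0.3958. B = V − Δ·S = 1.2060.
Each (Δ,B) replicates both successor values, so the strategy is self-financing and V0 is arbitrage-free.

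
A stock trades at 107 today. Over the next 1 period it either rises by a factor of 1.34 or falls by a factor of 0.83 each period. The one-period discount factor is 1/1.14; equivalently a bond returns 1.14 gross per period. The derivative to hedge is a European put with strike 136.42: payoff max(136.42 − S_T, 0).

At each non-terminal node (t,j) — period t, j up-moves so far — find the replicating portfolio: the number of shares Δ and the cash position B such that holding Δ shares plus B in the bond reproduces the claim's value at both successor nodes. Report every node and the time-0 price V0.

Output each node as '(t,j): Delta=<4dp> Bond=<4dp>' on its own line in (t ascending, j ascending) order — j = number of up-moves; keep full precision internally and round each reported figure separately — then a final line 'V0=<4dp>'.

No-arbitrage ⇒ martingale measure with p* = (R−d)/(u−d) = 0.6078.
Terminal values V(1,·): V(1,0)=47.6100, V(1,1)=0.0000
(0,0): S=107.0000. Δ = (V_up−V_dn)/(S_up−S_dn) = (0.0000−47.6100)/(143.3800−88.8100) = -0.8725. V = [p*·0.0000 + (1−p*)·47.6100]/1.14 = 16.3777. B = V − Δ·S = 109.7307.
The time-0 hedge costs 16.3777, which is the no-arbitrage price.

(0,0): Delta=-0.8725 Bond=109.7307
V0=16.3777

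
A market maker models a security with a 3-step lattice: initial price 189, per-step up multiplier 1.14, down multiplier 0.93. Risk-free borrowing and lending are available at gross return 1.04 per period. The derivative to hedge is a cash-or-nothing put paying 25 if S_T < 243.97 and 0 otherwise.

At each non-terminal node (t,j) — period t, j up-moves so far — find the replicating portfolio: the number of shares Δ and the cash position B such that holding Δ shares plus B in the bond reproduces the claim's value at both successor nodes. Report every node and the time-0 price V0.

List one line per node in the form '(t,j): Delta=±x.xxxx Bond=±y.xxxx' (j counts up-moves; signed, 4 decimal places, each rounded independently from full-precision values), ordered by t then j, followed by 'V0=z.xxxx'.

(0,0): Delta=-0.1598 Bond=49.2303
(1,0): Delta=0.0000 Bond=23.1139
(1,1): Delta=-0.2783 Bond=76.7319
(2,0): Delta=0.0000 Bond=24.0385
(2,1): Delta=0.0000 Bond=24.0385
(2,2): Delta=-0.4847 Bond=130.4945
V0=19.0307

Risk-neutral probability p* = (R−d)/(u−d) = (1.04−0.93)/(1.14−0.93) = 0.5238.
Payoff layer (t=3): V(3,0)=25.0000, V(3,1)=25.0000, V(3,2)=25.0000, V(3,3)=0.0000
  t=2,j=0: stock 163.4661 → up 186.3514 (V=25.0000), down 152.0235 (V=25.0000). Price 24.0385; hedge Δ=0.0000, bond B=24.0385.
  t=2,j=1: stock 200.3778 → up 228.4307 (V=25.0000), down 186.3514 (V=25.0000). Price 24.0385; hedge Δ=0.0000, bond B=24.0385.
  t=2,j=2: stock 245.6244 → up 280.0118 (V=0.0000), down 228.4307 (V=25.0000). Price 11.4469; hedge Δ=-0.4847, bond B=130.4945.
  t=1,j=0: stock 175.7700 → up 200.3778 (V=24.0385), down 163.4661 (V=24.0385). Price 23.1139; hedge Δ=0.0000, bond B=23.1139.
  t=1,j=1: stock 215.4600 → up 245.6244 (V=11.4469), down 200.3778 (V=24.0385). Price 16.7720; hedge Δ=-0.2783, bond B=76.7319.
  t=0,j=0: stock 189.0000 → up 215.4600 (V=16.7720), down 175.7700 (V=23.1139). Price 19.0307; hedge Δ=-0.1598, bond B=49.2303.
Root portfolio cost Δ·189+B reproduces V0=19.0307.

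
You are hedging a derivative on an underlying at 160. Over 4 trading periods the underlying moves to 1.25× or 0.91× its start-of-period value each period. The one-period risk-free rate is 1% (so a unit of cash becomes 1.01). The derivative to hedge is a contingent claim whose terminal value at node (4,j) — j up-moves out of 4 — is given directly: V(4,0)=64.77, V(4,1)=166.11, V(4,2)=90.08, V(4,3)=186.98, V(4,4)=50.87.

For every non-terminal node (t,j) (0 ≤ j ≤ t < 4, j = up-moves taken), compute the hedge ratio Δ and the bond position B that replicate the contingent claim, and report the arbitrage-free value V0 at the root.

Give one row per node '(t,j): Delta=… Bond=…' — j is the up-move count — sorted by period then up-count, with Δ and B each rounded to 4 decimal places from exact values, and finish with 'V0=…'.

No-arbitrage ⇒ martingale measure with p* = (R−d)/(u−d) = 0.2941.
Payoff layer (t=4): V(4,0)=64.7700, V(4,1)=166.1100, V(4,2)=90.0800, V(4,3)=186.9800, V(4,4)=50.8700
  t=3,j=0: stock 120.5714 → up 150.7142 (V=166.1100), down 109.7199 (V=64.7700). Price 93.6395; hedge Δ=2.4721, bond B=-204.4193.
  t=3,j=1: stock 165.6200 → up 207.0250 (V=90.0800), down 150.7142 (V=166.1100). Price 142.3250; hedge Δ=-1.3502, bond B=365.9426.
  t=3,j=2: stock 227.5000 → up 284.3750 (V=186.9800), down 207.0250 (V=90.0800). Price 117.4059; hedge Δ=1.2527, bond B=-167.5941.
  t=3,j=3: stock 312.5000 → up 390.6250 (V=50.8700), down 284.3750 (V=186.9800). Price 145.4927; hedge Δ=-1.2810, bond B=545.8162.
  t=2,j=0: stock 132.4960 → up 165.6200 (V=142.3250), down 120.5714 (V=93.6395). Price 106.8899; hedge Δ=1.0807, bond B=-36.3028.
  t=2,j=1: stock 182.0000 → up 227.5000 (V=117.4059), down 165.6200 (V=142.3250). Price 133.6593; hedge Δ=-0.4027, bond B=206.9506.
  t=2,j=2: stock 250.0000 → up 312.5000 (V=145.4927), down 227.5000 (V=117.4059). Price 124.4225; hedge Δ=0.3304, bond B=41.8144.
  t=1,j=0: stock 145.6000 → up 182.0000 (V=133.6593), down 132.4960 (V=106.8899). Price 113.6269; hedge Δ=0.5408, bond B=34.8934.
  t=1,j=1: stock 200.0000 → up 250.0000 (V=124.4225), down 182.0000 (V=133.6593). Price 129.6461; hedge Δ=-0.1358, bond B=156.8130.
  t=0,j=0: stock 160.0000 → up 200.0000 (V=129.6461), down 145.6000 (V=113.6269). Price 117.1668; hedge Δ=0.2945, bond B=70.0516.
Root portfolio cost Δ·160+B reproduces V0=117.1668.

(0,0): Delta=0.2945 Bond=70.0516
(1,0): Delta=0.5408 Bond=34.8934
(1,1): Delta=-0.1358 Bond=156.8130
(2,0): Delta=1.0807 Bond=-36.3028
(2,1): Delta=-0.4027 Bond=206.9506
(2,2): Delta=0.3304 Bond=41.8144
(3,0): Delta=2.4721 Bond=-204.4193
(3,1): Delta=-1.3502 Bond=365.9426
(3,2): Delta=1.2527 Bond=-167.5941
(3,3): Delta=-1.2810 Bond=545.8162
V0=117.1668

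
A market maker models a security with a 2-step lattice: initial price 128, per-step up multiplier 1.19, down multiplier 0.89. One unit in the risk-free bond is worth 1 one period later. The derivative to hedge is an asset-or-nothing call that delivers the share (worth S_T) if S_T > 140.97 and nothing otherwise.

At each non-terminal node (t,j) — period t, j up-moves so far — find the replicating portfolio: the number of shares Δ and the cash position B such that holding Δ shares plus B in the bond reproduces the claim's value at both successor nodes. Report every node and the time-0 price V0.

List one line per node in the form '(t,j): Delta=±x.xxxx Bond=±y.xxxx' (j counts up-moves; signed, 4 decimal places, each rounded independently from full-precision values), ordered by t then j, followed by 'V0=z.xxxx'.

Since d<R<u, set p* = (R−d)/(u−d) = 0.3667; price each node as the discounted p*-expectation of its children.
Terminal values V(2,·): V(2,0)=0.0000, V(2,1)=0.0000, V(2,2)=181.2608
(1,0): S=113.9200. Δ = (V_up−V_dn)/(S_up−S_dn) = (0.0000−0.0000)/(135.5648−101.3888) = 0.0000. V = [p*·0.0000 + (1−p*)·0.0000]/1 = 0.0000. B = V − Δ·S = 0.0000.
(1,1): S=152.3200. Δ = (V_up−V_dn)/(S_up−S_dn) = (181.2608−0.0000)/(181.2608−135.5648) = 3.9667. V = [p*·181.2608 + (1−p*)·0.0000]/1 = 66.4623. B = V − Δ·S = -537.7404.
(0,0): S=128.0000. Δ = (V_up−V_dn)/(S_up−S_dn) = (66.4623−0.0000)/(152.3200−113.9200) = 1.7308. V = [p*·66.4623 + (1−p*)·0.0000]/1 = 24.3695. B = V − Δ·S = -197.1715.
Root portfolio cost Δ·128+B reproduces V0=24.3695.

(0,0): Delta=1.7308 Bond=-197.1715
(1,0): Delta=0.0000 Bond=0.0000
(1,1): Delta=3.9667 Bond=-537.7404
V0=24.3695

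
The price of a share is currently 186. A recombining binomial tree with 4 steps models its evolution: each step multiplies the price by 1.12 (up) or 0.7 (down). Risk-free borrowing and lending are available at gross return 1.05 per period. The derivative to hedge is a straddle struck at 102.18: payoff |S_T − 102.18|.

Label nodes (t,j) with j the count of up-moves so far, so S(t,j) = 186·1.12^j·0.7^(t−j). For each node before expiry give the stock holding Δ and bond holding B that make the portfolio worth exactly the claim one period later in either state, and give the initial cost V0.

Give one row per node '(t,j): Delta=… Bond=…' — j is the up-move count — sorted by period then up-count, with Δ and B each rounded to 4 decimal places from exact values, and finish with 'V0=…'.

(0,0): Delta=0.9501 Bond=-73.9229
(1,0): Delta=0.6922 Bond=-44.0410
(1,1): Delta=0.9823 Bond=-84.3347
(2,0): Delta=-0.4963 Bond=62.0781
(2,1): Delta=0.8407 Bond=-67.9073
(2,2): Delta=1.0000 Bond=-92.6803
(3,0): Delta=-1.0000 Bond=97.3143
(3,1): Delta=-0.4334 Bond=58.7555
(3,2): Delta=1.0000 Bond=-97.3143
(3,3): Delta=1.0000 Bond=-97.3143
V0=102.7895

Under the risk-neutral measure, an up-move has probability p* = (R−d)/(u−d) = 0.8333 and values discount at R = 1.05.
At expiry t=4: V(4,0)=57.5214, V(4,1)=30.7262, V(4,2)=12.1460, V(4,3)=80.7416, V(4,4)=190.4946
  t=3,j=0: stock 63.7980 → up 71.4538 (V=30.7262), down 44.6586 (V=57.5214). Price 33.5163; hedge Δ=-1.0000, bond B=97.3143.
  t=3,j=1: stock 102.0768 → up 114.3260 (V=12.1460), down 71.4538 (V=30.7262). Price 14.5169; hedge Δ=-0.4334, bond B=58.7555.
  t=3,j=2: stock 163.3229 → up 182.9216 (V=80.7416), down 114.3260 (V=12.1460). Price 66.0086; hedge Δ=1.0000, bond B=-97.3143.
  t=3,j=3: stock 261.3166 → up 292.6746 (V=190.4946), down 182.9216 (V=80.7416). Price 164.0023; hedge Δ=1.0000, bond B=-97.3143.
  t=2,j=0: stock 91.1400 → up 102.0768 (V=14.5169), down 63.7980 (V=33.5163). Price 16.8414; hedge Δ=-0.4963, bond B=62.0781.
  t=2,j=1: stock 145.8240 → up 163.3229 (V=66.0086), down 102.0768 (V=14.5169). Price 54.6920; hedge Δ=0.8407, bond B=-67.9073.
  t=2,j=2: stock 233.3184 → up 261.3166 (V=164.0023), down 163.3229 (V=66.0086). Price 140.6381; hedge Δ=1.0000, bond B=-92.6803.
  t=1,j=0: stock 130.2000 → up 145.8240 (V=54.6920), down 91.1400 (V=16.8414). Price 46.0796; hedge Δ=0.6922, bond B=-44.0410.
  t=1,j=1: stock 208.3200 → up 233.3184 (V=140.6381), down 145.8240 (V=54.6920). Price 120.2988; hedge Δ=0.9823, bond B=-84.3347.
  t=0,j=0: stock 186.0000 → up 208.3200 (V=120.2988), down 130.2000 (V=46.0796). Price 102.7895; hedge Δ=0.9501, bond B=-73.9229.
Each (Δ,B) replicates both successor values, so the strategy is self-financing and V0 is arbitrage-free.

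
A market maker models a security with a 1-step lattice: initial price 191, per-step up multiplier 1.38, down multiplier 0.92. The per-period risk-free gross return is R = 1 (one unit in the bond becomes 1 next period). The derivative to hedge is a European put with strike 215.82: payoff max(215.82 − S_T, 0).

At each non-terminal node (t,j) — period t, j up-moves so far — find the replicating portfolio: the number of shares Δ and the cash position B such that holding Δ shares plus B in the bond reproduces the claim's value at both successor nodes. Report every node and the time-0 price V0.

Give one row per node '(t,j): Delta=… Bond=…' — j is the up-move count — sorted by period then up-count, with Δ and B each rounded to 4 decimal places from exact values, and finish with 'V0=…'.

(0,0): Delta=-0.4564 Bond=120.3000
V0=33.1261

The replicating-portfolio and risk-neutral prices coincide; use p* = (1−0.92)/(1.38−0.92) = 0.1739 for the latter.
Payoff layer (t=1): V(1,0)=40.1000, V(1,1)=0.0000
  t=0,j=0: stock 191.0000 → up 263.5800 (V=0.0000), down 175.7200 (V=40.1000). Price 33.1261; hedge Δ=-0.4564, bond B=120.3000.
Check: Δ(0,0)·S0 + B(0,0) = 33.1261 = V0.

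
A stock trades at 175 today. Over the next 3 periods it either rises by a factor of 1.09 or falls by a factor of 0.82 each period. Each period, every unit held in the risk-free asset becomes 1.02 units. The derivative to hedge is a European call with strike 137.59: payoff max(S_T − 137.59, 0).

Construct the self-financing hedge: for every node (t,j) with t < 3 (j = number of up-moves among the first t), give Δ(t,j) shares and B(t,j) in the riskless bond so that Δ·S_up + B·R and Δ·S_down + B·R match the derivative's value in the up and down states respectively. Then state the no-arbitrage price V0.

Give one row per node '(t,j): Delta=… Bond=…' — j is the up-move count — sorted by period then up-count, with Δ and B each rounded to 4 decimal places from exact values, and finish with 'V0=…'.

(0,0): Delta=0.8837 Bond=-107.3074
(1,0): Delta=0.6167 Bond=-71.1448
(1,1): Delta=0.9540 Bond=-122.8616
(2,0): Delta=0.0000 Bond=0.0000
(2,1): Delta=0.7791 Bond=-97.9663
(2,2): Delta=1.0000 Bond=-134.8922
V0=47.3340

Risk-neutral probability p* = (R−d)/(u−d) = (1.02−0.82)/(1.09−0.82) = 0.7407.
Terminal values V(3,·): V(3,0)=0.0000, V(3,1)=0.0000, V(3,2)=32.9024, V(3,3)=89.0401
Node (2,0) S=117.6700: V=(p*·0.0000+(1−p*)·0.0000)/1.02=0.0000; Δ=(0.0000−0.0000)/(128.2603−96.4894)=0.0000; B=V−Δ·S=0.0000
Node (2,1) S=156.4150: V=(p*·32.9024+(1−p*)·0.0000)/1.02=23.8942; Δ=(32.9024−0.0000)/(170.4924−128.2603)=0.7791; B=V−Δ·S=-97.9663
Node (2,2) S=207.9175: V=(p*·89.0401+(1−p*)·32.9024)/1.02=73.0253; Δ=(89.0401−32.9024)/(226.6301−170.4924)=1.0000; B=V−Δ·S=-134.8922
Node (1,0) S=143.5000: V=(p*·23.8942+(1−p*)·0.0000)/1.02=17.3524; Δ=(23.8942−0.0000)/(156.4150−117.6700)=0.6167; B=V−Δ·S=-71.1448
Node (1,1) S=190.7500: V=(p*·73.0253+(1−p*)·23.8942)/1.02=59.1055; Δ=(73.0253−23.8942)/(207.9175−156.4150)=0.9540; B=V−Δ·S=-122.8616
Node (0,0) S=175.0000: V=(p*·59.1055+(1−p*)·17.3524)/1.02=47.3340; Δ=(59.1055−17.3524)/(190.7500−143.5000)=0.8837; B=V−Δ·S=-107.3074
Root portfolio cost Δ·175+B reproduces V0=47.3340.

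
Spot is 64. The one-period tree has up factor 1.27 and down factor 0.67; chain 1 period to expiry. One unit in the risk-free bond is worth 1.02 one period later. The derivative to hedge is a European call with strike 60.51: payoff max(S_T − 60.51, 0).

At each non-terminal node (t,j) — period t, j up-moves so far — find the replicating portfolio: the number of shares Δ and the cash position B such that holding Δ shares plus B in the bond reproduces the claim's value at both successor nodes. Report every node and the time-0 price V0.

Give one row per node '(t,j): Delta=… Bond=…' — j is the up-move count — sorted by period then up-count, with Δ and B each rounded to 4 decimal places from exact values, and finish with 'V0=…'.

(0,0): Delta=0.5409 Bond=-22.7384
V0=11.8783

Under the risk-neutral measure, an up-move has probability p* = (R−d)/(u−d) = 0.5833 and values discount at R = 1.02.
Terminal payoffs: V(1,0)=0.0000, V(1,1)=20.7700
  t=0,j=0: stock 64.0000 → up 81.2800 (V=20.7700), down 42.8800 (V=0.0000). Price 11.8783; hedge Δ=0.5409, bond B=-22.7384.
The time-0 hedge costs 11.8783, which is the no-arbitrage price.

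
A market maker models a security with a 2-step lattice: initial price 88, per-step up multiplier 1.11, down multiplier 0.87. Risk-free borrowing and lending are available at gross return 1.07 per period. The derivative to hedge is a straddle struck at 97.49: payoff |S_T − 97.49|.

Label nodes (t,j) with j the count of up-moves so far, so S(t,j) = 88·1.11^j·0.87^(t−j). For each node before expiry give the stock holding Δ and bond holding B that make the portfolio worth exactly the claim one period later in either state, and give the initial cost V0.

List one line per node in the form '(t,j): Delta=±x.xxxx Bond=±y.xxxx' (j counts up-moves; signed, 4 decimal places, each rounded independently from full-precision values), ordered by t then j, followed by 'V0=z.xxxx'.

(0,0): Delta=-0.1935 Bond=27.4483
(1,0): Delta=-1.0000 Bond=91.1121
(1,1): Delta=-0.0671 Bond=17.0212
V0=10.4166

The replicating-portfolio and risk-neutral prices coincide; use p* = (1.07−0.87)/(1.11−0.87) = 0.8333 for the latter.
At expiry t=2: V(2,0)=30.8828, V(2,1)=12.5084, V(2,2)=10.9348
Node (1,0) S=76.5600: V=(p*·12.5084+(1−p*)·30.8828)/1.07=14.5521; Δ=(12.5084−30.8828)/(84.9816−66.6072)=-1.0000; B=V−Δ·S=91.1121
Node (1,1) S=97.6800: V=(p*·10.9348+(1−p*)·12.5084)/1.07=10.4645; Δ=(10.9348−12.5084)/(108.4248−84.9816)=-0.0671; B=V−Δ·S=17.0212
Node (0,0) S=88.0000: V=(p*·10.4645+(1−p*)·14.5521)/1.07=10.4166; Δ=(10.4645−14.5521)/(97.6800−76.5600)=-0.1935; B=V−Δ·S=27.4483
Each (Δ,B) replicates both successor values, so the strategy is self-financing and V0 is arbitrage-free.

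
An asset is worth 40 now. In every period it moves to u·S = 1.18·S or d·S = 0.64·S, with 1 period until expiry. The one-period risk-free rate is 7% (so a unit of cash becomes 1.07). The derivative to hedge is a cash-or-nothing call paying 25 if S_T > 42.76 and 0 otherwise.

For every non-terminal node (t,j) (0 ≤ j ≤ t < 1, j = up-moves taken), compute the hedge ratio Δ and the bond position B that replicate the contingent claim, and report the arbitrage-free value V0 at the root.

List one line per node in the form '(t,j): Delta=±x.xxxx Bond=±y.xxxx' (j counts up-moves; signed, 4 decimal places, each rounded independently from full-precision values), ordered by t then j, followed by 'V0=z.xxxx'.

No-arbitrage ⇒ martingale measure with p* = (R−d)/(u−d) = 0.7963.
Payoff layer (t=1): V(1,0)=0.0000, V(1,1)=25.0000
Node (0,0) S=40.0000: V=(p*·25.0000+(1−p*)·0.0000)/1.07=18.6051; Δ=(25.0000−0.0000)/(47.2000−25.6000)=1.1574; B=V−Δ·S=-27.6912
Self-financing check: at every node Δ·S+B equals the discounted successor values.

(0,0): Delta=1.1574 Bond=-27.6912
V0=18.6051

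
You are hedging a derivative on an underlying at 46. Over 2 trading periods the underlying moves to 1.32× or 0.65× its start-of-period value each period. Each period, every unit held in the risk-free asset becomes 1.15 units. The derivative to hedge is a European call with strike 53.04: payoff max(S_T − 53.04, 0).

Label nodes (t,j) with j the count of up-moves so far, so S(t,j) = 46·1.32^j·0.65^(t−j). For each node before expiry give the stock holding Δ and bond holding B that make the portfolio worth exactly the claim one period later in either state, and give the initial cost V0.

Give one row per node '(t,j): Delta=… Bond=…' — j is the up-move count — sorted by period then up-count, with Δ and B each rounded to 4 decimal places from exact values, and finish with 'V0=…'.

(0,0): Delta=0.5708 Bond=-14.8414
(1,0): Delta=0.0000 Bond=0.0000
(1,1): Delta=0.6664 Bond=-22.8706
V0=11.4164

Since d<R<u, set p* = (R−d)/(u−d) = 0.7463; price each node as the discounted p*-expectation of its children.
At expiry t=2: V(2,0)=0.0000, V(2,1)=0.0000, V(2,2)=27.1104
(1,0): S=29.9000. Δ = (V_up−V_dn)/(S_up−S_dn) = (0.0000−0.0000)/(39.4680−19.4350) = 0.0000. V = [p*·0.0000 + (1−p*)·0.0000]/1.15 = 0.0000. B = V − Δ·S = 0.0000.
(1,1): S=60.7200. Δ = (V_up−V_dn)/(S_up−S_dn) = (27.1104−0.0000)/(80.1504−39.4680) = 0.6664. V = [p*·27.1104 + (1−p*)·0.0000]/1.15 = 17.5927. B = V − Δ·S = -22.8706.
(0,0): S=46.0000. Δ = (V_up−V_dn)/(S_up−S_dn) = (17.5927−0.0000)/(60.7200−29.9000) = 0.5708. V = [p*·17.5927 + (1−p*)·0.0000]/1.15 = 11.4164. B = V − Δ·S = -14.8414.
Check: Δ(0,0)·S0 + B(0,0) = 11.4164 = V0.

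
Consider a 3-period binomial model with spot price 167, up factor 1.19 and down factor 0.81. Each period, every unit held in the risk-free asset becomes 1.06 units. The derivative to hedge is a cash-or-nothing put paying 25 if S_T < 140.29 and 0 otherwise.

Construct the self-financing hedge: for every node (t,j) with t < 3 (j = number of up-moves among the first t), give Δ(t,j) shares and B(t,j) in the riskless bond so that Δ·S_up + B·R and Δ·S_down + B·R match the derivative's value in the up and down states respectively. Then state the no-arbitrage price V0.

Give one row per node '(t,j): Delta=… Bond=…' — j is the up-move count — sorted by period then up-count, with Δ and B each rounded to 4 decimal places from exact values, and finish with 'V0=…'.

Since d<R<u, set p* = (R−d)/(u−d) = 0.6579; price each node as the discounted p*-expectation of its children.
At expiry t=3: V(3,0)=25.0000, V(3,1)=25.0000, V(3,2)=0.0000, V(3,3)=0.0000
  t=2,j=0: stock 109.5687 → up 130.3868 (V=25.0000), down 88.7506 (V=25.0000). Price 23.5849; hedge Δ=0.0000, bond B=23.5849.
  t=2,j=1: stock 160.9713 → up 191.5558 (V=0.0000), down 130.3868 (V=25.0000). Price 8.0685; hedge Δ=-0.4087, bond B=73.8580.
  t=2,j=2: stock 236.4887 → up 281.4216 (V=0.0000), down 191.5558 (V=0.0000). Price 0.0000; hedge Δ=0.0000, bond B=0.0000.
  t=1,j=0: stock 135.2700 → up 160.9713 (V=8.0685), down 109.5687 (V=23.5849). Price 12.6196; hedge Δ=-0.3019, bond B=53.4522.
  t=1,j=1: stock 198.7300 → up 236.4887 (V=0.0000), down 160.9713 (V=8.0685). Price 2.6040; hedge Δ=-0.1068, bond B=23.8370.
  t=0,j=0: stock 167.0000 → up 198.7300 (V=2.6040), down 135.2700 (V=12.6196). Price 5.6891; hedge Δ=-0.1578, bond B=32.0458.
Check: Δ(0,0)·S0 + B(0,0) = 5.6891 = V0.

(0,0): Delta=-0.1578 Bond=32.0458
(1,0): Delta=-0.3019 Bond=53.4522
(1,1): Delta=-0.1068 Bond=23.8370
(2,0): Delta=0.0000 Bond=23.5849
(2,1): Delta=-0.4087 Bond=73.8580
(2,2): Delta=0.0000 Bond=0.0000
V0=5.6891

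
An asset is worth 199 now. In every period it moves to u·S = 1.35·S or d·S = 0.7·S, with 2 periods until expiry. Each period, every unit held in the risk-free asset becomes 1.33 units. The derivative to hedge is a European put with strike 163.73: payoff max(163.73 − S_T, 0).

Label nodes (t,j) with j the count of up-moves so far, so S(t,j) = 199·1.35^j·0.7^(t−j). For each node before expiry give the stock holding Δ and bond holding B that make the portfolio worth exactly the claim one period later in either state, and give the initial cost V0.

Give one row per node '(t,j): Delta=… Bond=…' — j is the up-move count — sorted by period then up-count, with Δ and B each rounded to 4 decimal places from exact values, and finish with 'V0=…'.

(0,0): Delta=-0.0118 Bond=2.3923
(1,0): Delta=-0.7313 Bond=103.4089
(1,1): Delta=0.0000 Bond=0.0000
V0=0.0354

Risk-neutral probability p* = (R−d)/(u−d) = (1.33−0.7)/(1.35−0.7) = 0.9692.
Terminal values V(2,·): V(2,0)=66.2200, V(2,1)=0.0000, V(2,2)=0.0000
Node (1,0) S=139.3000: V=(p*·0.0000+(1−p*)·66.2200)/1.33=1.5320; Δ=(0.0000−66.2200)/(188.0550−97.5100)=-0.7313; B=V−Δ·S=103.4089
Node (1,1) S=268.6500: V=(p*·0.0000+(1−p*)·0.0000)/1.33=0.0000; Δ=(0.0000−0.0000)/(362.6775−188.0550)=0.0000; B=V−Δ·S=0.0000
Node (0,0) S=199.0000: V=(p*·0.0000+(1−p*)·1.5320)/1.33=0.0354; Δ=(0.0000−1.5320)/(268.6500−139.3000)=-0.0118; B=V−Δ·S=2.3923
Self-financing check: at every node Δ·S+B equals the discounted successor values.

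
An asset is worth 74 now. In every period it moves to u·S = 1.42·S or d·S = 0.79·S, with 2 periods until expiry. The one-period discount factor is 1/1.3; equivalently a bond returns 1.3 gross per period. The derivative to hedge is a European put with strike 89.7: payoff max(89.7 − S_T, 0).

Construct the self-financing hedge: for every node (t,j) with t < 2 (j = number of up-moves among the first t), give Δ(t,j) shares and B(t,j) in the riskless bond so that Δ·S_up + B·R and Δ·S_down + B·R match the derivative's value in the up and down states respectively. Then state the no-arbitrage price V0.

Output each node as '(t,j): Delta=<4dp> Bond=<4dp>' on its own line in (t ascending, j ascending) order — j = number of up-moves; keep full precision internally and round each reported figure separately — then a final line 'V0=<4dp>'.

(0,0): Delta=-0.2051 Bond=17.3294
(1,0): Delta=-1.0000 Bond=69.0000
(1,1): Delta=-0.1010 Bond=11.5937
V0=2.1544

Under the risk-neutral measure, an up-move has probability p* = (R−d)/(u−d) = 0.8095 and values discount at R = 1.3.
Payoff layer (t=2): V(2,0)=43.5166, V(2,1)=6.6868, V(2,2)=0.0000
  t=1,j=0: stock 58.4600 → up 83.0132 (V=6.6868), down 46.1834 (V=43.5166). Price 10.5400; hedge Δ=-1.0000, bond B=69.0000.
  t=1,j=1: stock 105.0800 → up 149.2136 (V=0.0000), down 83.0132 (V=6.6868). Price 0.9798; hedge Δ=-0.1010, bond B=11.5937.
  t=0,j=0: stock 74.0000 → up 105.0800 (V=0.9798), down 58.4600 (V=10.5400). Price 2.1544; hedge Δ=-0.2051, bond B=17.3294.
The time-0 hedge costs 2.1544, which is the no-arbitrage price.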